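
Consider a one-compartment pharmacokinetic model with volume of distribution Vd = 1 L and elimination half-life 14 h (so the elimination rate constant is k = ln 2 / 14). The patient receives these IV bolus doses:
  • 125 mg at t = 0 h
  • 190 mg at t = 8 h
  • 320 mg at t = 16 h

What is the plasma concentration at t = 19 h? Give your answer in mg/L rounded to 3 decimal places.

k = ln 2 / 14 = 0.04951 per h
Dose 1 (125 mg at t=0 h): 125·exp(−0.04951·19) = 48.794 mg/L
Dose 2 (190 mg at t=8 h): 190·exp(−0.04951·11) = 110.212 mg/L
Dose 3 (320 mg at t=16 h): 320·exp(−0.04951·3) = 275.831 mg/L
C(19) = 48.794 + 110.212 + 275.831 = 434.838 mg/L

434.838 mg/L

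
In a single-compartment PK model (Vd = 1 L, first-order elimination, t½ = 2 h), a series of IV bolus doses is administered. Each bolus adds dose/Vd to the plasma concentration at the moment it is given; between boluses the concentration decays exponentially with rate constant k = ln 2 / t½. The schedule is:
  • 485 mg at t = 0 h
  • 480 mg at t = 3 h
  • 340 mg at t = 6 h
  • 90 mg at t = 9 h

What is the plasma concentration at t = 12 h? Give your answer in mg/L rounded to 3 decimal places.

k = ln 2 / 2 = 0.34657 per h
Dose 1 (485 mg at t=0 h): 485·exp(−0.34657·12) = 7.578 mg/L
Dose 2 (480 mg at t=3 h): 480·exp(−0.34657·9) = 21.213 mg/L
Dose 3 (340 mg at t=6 h): 340·exp(−0.34657·6) = 42.500 mg/L
Dose 4 (90 mg at t=9 h): 90·exp(−0.34657·3) = 31.820 mg/L
C(12) = 7.578 + 21.213 + 42.500 + 31.820 = 103.111 mg/L

103.111 mg/L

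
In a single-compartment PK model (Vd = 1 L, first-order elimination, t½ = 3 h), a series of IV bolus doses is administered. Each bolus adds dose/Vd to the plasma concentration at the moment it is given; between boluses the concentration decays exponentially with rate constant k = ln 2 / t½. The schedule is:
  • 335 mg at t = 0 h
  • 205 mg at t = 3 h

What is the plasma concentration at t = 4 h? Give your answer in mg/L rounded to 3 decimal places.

295.653 mg/L

k = ln 2 / 3 = 0.23105 per h
Dose 1 (335 mg at t=0 h): 335·exp(−0.23105·4) = 132.945 mg/L
Dose 2 (205 mg at t=3 h): 205·exp(−0.23105·1) = 162.709 mg/L
C(4) = 132.945 + 162.709 = 295.653 mg/L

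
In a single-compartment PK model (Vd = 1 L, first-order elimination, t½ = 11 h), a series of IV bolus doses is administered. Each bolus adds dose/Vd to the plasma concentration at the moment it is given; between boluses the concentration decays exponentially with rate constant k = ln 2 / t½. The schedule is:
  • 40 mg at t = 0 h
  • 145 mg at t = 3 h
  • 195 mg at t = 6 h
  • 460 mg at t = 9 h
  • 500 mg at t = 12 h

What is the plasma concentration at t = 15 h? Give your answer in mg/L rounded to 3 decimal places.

923.269 mg/L

k = ln 2 / 11 = 0.06301 per h
Dose 1 (40 mg at t=0 h): 40·exp(−0.06301·15) = 15.544 mg/L
Dose 2 (145 mg at t=3 h): 145·exp(−0.06301·12) = 68.072 mg/L
Dose 3 (195 mg at t=6 h): 195·exp(−0.06301·9) = 110.595 mg/L
Dose 4 (460 mg at t=9 h): 460·exp(−0.06301·6) = 315.181 mg/L
Dose 5 (500 mg at t=12 h): 500·exp(−0.06301·3) = 413.877 mg/L
C(15) = 15.544 + 68.072 + 110.595 + 315.181 + 413.877 = 923.269 mg/L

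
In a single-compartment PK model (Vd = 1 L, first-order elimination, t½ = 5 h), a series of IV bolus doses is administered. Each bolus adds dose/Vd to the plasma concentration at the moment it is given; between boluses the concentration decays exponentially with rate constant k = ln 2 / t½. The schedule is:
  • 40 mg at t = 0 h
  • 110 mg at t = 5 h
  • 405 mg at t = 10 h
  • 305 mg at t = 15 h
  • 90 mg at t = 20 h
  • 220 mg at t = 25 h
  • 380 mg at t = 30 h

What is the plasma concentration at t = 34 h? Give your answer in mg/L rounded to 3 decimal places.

k = ln 2 / 5 = 0.13863 per h
Dose 1 (40 mg at t=0 h): 40·exp(−0.13863·34) = 0.359 mg/L
Dose 2 (110 mg at t=5 h): 110·exp(−0.13863·29) = 1.974 mg/L
Dose 3 (405 mg at t=10 h): 405·exp(−0.13863·24) = 14.538 mg/L
Dose 4 (305 mg at t=15 h): 305·exp(−0.13863·19) = 21.897 mg/L
Dose 5 (90 mg at t=20 h): 90·exp(−0.13863·14) = 12.923 mg/L
Dose 6 (220 mg at t=25 h): 220·exp(−0.13863·9) = 63.178 mg/L
Dose 7 (380 mg at t=30 h): 380·exp(−0.13863·4) = 218.253 mg/L
C(34) = 0.359 + 1.974 + 14.538 + 21.897 + 12.923 + 63.178 + 218.253 = 333.123 mg/L

333.123 mg/L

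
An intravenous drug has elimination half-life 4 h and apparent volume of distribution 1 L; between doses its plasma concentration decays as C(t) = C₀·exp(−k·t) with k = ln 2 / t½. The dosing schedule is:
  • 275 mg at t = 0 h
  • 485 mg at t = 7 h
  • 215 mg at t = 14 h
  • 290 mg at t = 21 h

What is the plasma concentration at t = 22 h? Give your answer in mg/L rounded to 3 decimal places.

k = ln 2 / 4 = 0.17329 per h
Dose 1 (275 mg at t=0 h): 275·exp(−0.17329·22) = 6.077 mg/L
Dose 2 (485 mg at t=7 h): 485·exp(−0.17329·15) = 36.048 mg/L
Dose 3 (215 mg at t=14 h): 215·exp(−0.17329·8) = 53.750 mg/L
Dose 4 (290 mg at t=21 h): 290·exp(−0.17329·1) = 243.860 mg/L
C(22) = 6.077 + 36.048 + 53.750 + 243.860 = 339.734 mg/L

339.734 mg/L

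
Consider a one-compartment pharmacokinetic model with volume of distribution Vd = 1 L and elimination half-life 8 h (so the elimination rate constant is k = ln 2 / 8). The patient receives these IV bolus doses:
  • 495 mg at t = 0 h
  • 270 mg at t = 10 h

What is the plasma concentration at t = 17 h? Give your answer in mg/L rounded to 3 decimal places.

k = ln 2 / 8 = 0.08664 per h
Dose 1 (495 mg at t=0 h): 495·exp(−0.08664·17) = 113.479 mg/L
Dose 2 (270 mg at t=10 h): 270·exp(−0.08664·7) = 147.219 mg/L
C(17) = 113.479 + 147.219 = 260.698 mg/L

260.698 mg/L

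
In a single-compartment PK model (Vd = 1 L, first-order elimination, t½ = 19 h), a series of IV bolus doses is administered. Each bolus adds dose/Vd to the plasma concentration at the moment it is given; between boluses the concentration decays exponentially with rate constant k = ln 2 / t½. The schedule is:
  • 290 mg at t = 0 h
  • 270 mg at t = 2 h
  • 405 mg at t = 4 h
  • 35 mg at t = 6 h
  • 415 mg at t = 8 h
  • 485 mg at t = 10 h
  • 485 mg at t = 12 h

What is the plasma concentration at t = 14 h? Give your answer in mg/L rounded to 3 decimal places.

1859.071 mg/L

k = ln 2 / 19 = 0.03648 per h
Dose 1 (290 mg at t=0 h): 290·exp(−0.03648·14) = 174.015 mg/L
Dose 2 (270 mg at t=2 h): 270·exp(−0.03648·12) = 174.277 mg/L
Dose 3 (405 mg at t=4 h): 405·exp(−0.03648·10) = 281.202 mg/L
Dose 4 (35 mg at t=6 h): 35·exp(−0.03648·8) = 26.141 mg/L
Dose 5 (415 mg at t=8 h): 415·exp(−0.03648·6) = 333.416 mg/L
Dose 6 (485 mg at t=10 h): 485·exp(−0.03648·4) = 419.148 mg/L
Dose 7 (485 mg at t=12 h): 485·exp(−0.03648·2) = 450.873 mg/L
C(14) = 174.015 + 174.277 + 281.202 + 26.141 + 333.416 + 419.148 + 450.873 = 1859.071 mg/L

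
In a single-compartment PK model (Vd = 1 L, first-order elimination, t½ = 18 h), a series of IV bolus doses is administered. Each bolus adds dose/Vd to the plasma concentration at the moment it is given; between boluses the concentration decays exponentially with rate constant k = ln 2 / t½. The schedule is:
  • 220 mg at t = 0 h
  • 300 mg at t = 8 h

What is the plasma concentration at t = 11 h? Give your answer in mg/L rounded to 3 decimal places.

411.302 mg/L

k = ln 2 / 18 = 0.03851 per h
Dose 1 (220 mg at t=0 h): 220·exp(−0.03851·11) = 144.032 mg/L
Dose 2 (300 mg at t=8 h): 300·exp(−0.03851·3) = 267.270 mg/L
C(11) = 144.032 + 267.270 = 411.302 mg/L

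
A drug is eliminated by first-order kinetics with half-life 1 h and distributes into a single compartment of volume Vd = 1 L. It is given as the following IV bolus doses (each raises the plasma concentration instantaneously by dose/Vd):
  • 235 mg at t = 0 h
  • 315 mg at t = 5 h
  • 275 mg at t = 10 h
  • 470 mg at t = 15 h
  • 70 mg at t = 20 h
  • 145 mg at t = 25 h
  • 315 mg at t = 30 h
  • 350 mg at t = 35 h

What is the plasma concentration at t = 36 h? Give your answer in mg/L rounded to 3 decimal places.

k = ln 2 / 1 = 0.69315 per h
Dose 1 (235 mg at t=0 h): 235·exp(−0.69315·36) = 0.000 mg/L
Dose 2 (315 mg at t=5 h): 315·exp(−0.69315·31) = 0.000 mg/L
Dose 3 (275 mg at t=10 h): 275·exp(−0.69315·26) = 0.000 mg/L
Dose 4 (470 mg at t=15 h): 470·exp(−0.69315·21) = 0.000 mg/L
Dose 5 (70 mg at t=20 h): 70·exp(−0.69315·16) = 0.001 mg/L
Dose 6 (145 mg at t=25 h): 145·exp(−0.69315·11) = 0.071 mg/L
Dose 7 (315 mg at t=30 h): 315·exp(−0.69315·6) = 4.922 mg/L
Dose 8 (350 mg at t=35 h): 350·exp(−0.69315·1) = 175.000 mg/L
C(36) = 0.000 + 0.000 + 0.000 + 0.000 + 0.001 + 0.071 + 4.922 + 175.000 = 179.994 mg/L

179.994 mg/L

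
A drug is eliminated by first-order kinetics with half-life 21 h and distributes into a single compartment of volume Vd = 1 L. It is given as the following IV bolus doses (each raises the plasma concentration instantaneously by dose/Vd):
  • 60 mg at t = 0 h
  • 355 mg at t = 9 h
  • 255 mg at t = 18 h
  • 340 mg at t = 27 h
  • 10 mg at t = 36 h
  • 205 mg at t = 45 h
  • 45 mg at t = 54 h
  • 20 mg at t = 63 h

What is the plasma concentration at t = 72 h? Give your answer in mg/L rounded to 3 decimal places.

k = ln 2 / 21 = 0.03301 per h
Dose 1 (60 mg at t=0 h): 60·exp(−0.03301·72) = 5.572 mg/L
Dose 2 (355 mg at t=9 h): 355·exp(−0.03301·63) = 44.375 mg/L
Dose 3 (255 mg at t=18 h): 255·exp(−0.03301·54) = 42.901 mg/L
Dose 4 (340 mg at t=27 h): 340·exp(−0.03301·45) = 76.987 mg/L
Dose 5 (10 mg at t=36 h): 10·exp(−0.03301·36) = 3.048 mg/L
Dose 6 (205 mg at t=45 h): 205·exp(−0.03301·27) = 84.084 mg/L
Dose 7 (45 mg at t=54 h): 45·exp(−0.03301·18) = 24.842 mg/L
Dose 8 (20 mg at t=63 h): 20·exp(−0.03301·9) = 14.860 mg/L
C(72) = 5.572 + 44.375 + 42.901 + 76.987 + 3.048 + 84.084 + 24.842 + 14.860 = 296.668 mg/L

296.668 mg/L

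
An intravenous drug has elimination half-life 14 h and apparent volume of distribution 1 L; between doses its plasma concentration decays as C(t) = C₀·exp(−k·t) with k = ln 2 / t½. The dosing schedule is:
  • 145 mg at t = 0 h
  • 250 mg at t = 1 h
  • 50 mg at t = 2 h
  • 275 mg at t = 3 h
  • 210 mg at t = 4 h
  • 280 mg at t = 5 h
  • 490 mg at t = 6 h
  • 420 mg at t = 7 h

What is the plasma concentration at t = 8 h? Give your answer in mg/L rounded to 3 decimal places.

k = ln 2 / 14 = 0.04951 per h
Dose 1 (145 mg at t=0 h): 145·exp(−0.04951·8) = 97.578 mg/L
Dose 2 (250 mg at t=1 h): 250·exp(−0.04951·7) = 176.777 mg/L
Dose 3 (50 mg at t=2 h): 50·exp(−0.04951·6) = 37.150 mg/L
Dose 4 (275 mg at t=3 h): 275·exp(−0.04951·5) = 214.695 mg/L
Dose 5 (210 mg at t=4 h): 210·exp(−0.04951·4) = 172.270 mg/L
Dose 6 (280 mg at t=5 h): 280·exp(−0.04951·3) = 241.352 mg/L
Dose 7 (490 mg at t=6 h): 490·exp(−0.04951·2) = 443.805 mg/L
Dose 8 (420 mg at t=7 h): 420·exp(−0.04951·1) = 399.712 mg/L
C(8) = 97.578 + 176.777 + 37.150 + 214.695 + 172.270 + 241.352 + 443.805 + 399.712 = 1783.339 mg/L

1783.339 mg/L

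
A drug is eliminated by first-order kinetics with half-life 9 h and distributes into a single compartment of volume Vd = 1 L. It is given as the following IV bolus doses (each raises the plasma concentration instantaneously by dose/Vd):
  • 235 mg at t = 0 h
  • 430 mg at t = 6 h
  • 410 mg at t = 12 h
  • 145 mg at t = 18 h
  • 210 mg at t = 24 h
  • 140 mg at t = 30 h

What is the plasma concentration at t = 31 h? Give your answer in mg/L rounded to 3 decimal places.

484.576 mg/L

k = ln 2 / 9 = 0.07702 per h
Dose 1 (235 mg at t=0 h): 235·exp(−0.07702·31) = 21.587 mg/L
Dose 2 (430 mg at t=6 h): 430·exp(−0.07702·25) = 62.701 mg/L
Dose 3 (410 mg at t=12 h): 410·exp(−0.07702·19) = 94.902 mg/L
Dose 4 (145 mg at t=18 h): 145·exp(−0.07702·13) = 53.278 mg/L
Dose 5 (210 mg at t=24 h): 210·exp(−0.07702·7) = 122.486 mg/L
Dose 6 (140 mg at t=30 h): 140·exp(−0.07702·1) = 129.622 mg/L
C(31) = 21.587 + 62.701 + 94.902 + 53.278 + 122.486 + 129.622 = 484.576 mg/L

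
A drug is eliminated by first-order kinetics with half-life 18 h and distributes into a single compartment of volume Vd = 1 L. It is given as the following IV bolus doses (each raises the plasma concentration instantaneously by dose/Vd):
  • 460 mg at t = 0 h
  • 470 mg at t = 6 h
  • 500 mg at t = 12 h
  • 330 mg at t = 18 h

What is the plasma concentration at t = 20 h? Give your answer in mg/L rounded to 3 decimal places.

k = ln 2 / 18 = 0.03851 per h
Dose 1 (460 mg at t=0 h): 460·exp(−0.03851·20) = 212.951 mg/L
Dose 2 (470 mg at t=6 h): 470·exp(−0.03851·14) = 274.134 mg/L
Dose 3 (500 mg at t=12 h): 500·exp(−0.03851·8) = 367.434 mg/L
Dose 4 (330 mg at t=18 h): 330·exp(−0.03851·2) = 305.539 mg/L
C(20) = 212.951 + 274.134 + 367.434 + 305.539 = 1160.058 mg/L

1160.058 mg/L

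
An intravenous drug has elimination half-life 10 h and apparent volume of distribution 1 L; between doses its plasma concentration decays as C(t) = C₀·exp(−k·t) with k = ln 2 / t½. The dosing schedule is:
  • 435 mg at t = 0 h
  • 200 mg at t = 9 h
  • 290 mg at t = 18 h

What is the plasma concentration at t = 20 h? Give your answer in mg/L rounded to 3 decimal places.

454.513 mg/L

k = ln 2 / 10 = 0.06931 per h
Dose 1 (435 mg at t=0 h): 435·exp(−0.06931·20) = 108.750 mg/L
Dose 2 (200 mg at t=9 h): 200·exp(−0.06931·11) = 93.303 mg/L
Dose 3 (290 mg at t=18 h): 290·exp(−0.06931·2) = 252.460 mg/L
C(20) = 108.750 + 93.303 + 252.460 = 454.513 mg/L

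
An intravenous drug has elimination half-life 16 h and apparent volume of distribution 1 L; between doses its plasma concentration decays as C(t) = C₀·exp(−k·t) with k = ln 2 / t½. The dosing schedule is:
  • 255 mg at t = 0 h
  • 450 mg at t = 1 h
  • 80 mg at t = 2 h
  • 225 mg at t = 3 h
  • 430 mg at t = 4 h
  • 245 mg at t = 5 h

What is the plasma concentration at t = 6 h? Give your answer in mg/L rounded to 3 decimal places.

k = ln 2 / 16 = 0.04332 per h
Dose 1 (255 mg at t=0 h): 255·exp(−0.04332·6) = 196.632 mg/L
Dose 2 (450 mg at t=1 h): 450·exp(−0.04332·5) = 362.360 mg/L
Dose 3 (80 mg at t=2 h): 80·exp(−0.04332·4) = 67.272 mg/L
Dose 4 (225 mg at t=3 h): 225·exp(−0.04332·3) = 197.578 mg/L
Dose 5 (430 mg at t=4 h): 430·exp(−0.04332·2) = 394.312 mg/L
Dose 6 (245 mg at t=5 h): 245·exp(−0.04332·1) = 234.613 mg/L
C(6) = 196.632 + 362.360 + 67.272 + 197.578 + 394.312 + 234.613 = 1452.767 mg/L

1452.767 mg/L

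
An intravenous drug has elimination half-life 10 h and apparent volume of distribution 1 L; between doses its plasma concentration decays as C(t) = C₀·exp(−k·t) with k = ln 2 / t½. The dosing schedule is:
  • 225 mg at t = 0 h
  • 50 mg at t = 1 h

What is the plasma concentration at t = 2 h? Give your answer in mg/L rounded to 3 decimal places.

k = ln 2 / 10 = 0.06931 per h
Dose 1 (225 mg at t=0 h): 225·exp(−0.06931·2) = 195.874 mg/L
Dose 2 (50 mg at t=1 h): 50·exp(−0.06931·1) = 46.652 mg/L
C(2) = 195.874 + 46.652 = 242.526 mg/L

242.526 mg/L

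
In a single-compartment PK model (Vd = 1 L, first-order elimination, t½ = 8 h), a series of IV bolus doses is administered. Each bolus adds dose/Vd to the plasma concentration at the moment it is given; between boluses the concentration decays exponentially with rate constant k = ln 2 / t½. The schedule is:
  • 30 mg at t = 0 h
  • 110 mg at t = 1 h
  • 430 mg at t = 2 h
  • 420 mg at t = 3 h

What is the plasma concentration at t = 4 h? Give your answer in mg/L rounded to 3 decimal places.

852.762 mg/L

k = ln 2 / 8 = 0.08664 per h
Dose 1 (30 mg at t=0 h): 30·exp(−0.08664·4) = 21.213 mg/L
Dose 2 (110 mg at t=1 h): 110·exp(−0.08664·3) = 84.822 mg/L
Dose 3 (430 mg at t=2 h): 430·exp(−0.08664·2) = 361.585 mg/L
Dose 4 (420 mg at t=3 h): 420·exp(−0.08664·1) = 385.142 mg/L
C(4) = 21.213 + 84.822 + 361.585 + 385.142 = 852.762 mg/L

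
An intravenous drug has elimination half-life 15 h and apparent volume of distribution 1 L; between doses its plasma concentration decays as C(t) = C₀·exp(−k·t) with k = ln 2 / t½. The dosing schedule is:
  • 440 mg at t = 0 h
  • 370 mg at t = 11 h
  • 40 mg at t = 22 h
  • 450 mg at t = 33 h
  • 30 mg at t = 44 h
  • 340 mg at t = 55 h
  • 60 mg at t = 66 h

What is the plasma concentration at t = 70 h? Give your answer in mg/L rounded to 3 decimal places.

356.201 mg/L

k = ln 2 / 15 = 0.04621 per h
Dose 1 (440 mg at t=0 h): 440·exp(−0.04621·70) = 17.324 mg/L
Dose 2 (370 mg at t=11 h): 370·exp(−0.04621·59) = 24.219 mg/L
Dose 3 (40 mg at t=22 h): 40·exp(−0.04621·48) = 4.353 mg/L
Dose 4 (450 mg at t=33 h): 450·exp(−0.04621·37) = 81.409 mg/L
Dose 5 (30 mg at t=44 h): 30·exp(−0.04621·26) = 9.023 mg/L
Dose 6 (340 mg at t=55 h): 340·exp(−0.04621·15) = 170.000 mg/L
Dose 7 (60 mg at t=66 h): 60·exp(−0.04621·4) = 49.874 mg/L
C(70) = 17.324 + 24.219 + 4.353 + 81.409 + 9.023 + 170.000 + 49.874 = 356.201 mg/L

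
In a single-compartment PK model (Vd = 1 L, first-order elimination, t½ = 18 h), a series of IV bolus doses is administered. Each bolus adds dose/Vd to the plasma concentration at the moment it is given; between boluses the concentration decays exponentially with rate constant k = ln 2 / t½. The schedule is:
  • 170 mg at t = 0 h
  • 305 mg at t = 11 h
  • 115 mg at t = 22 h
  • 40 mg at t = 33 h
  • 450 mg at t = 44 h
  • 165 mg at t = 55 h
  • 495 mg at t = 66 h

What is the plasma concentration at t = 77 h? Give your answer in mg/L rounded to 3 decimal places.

575.034 mg/L

k = ln 2 / 18 = 0.03851 per h
Dose 1 (170 mg at t=0 h): 170·exp(−0.03851·77) = 8.764 mg/L
Dose 2 (305 mg at t=11 h): 305·exp(−0.03851·66) = 24.017 mg/L
Dose 3 (115 mg at t=22 h): 115·exp(−0.03851·55) = 13.832 mg/L
Dose 4 (40 mg at t=33 h): 40·exp(−0.03851·44) = 7.349 mg/L
Dose 5 (450 mg at t=44 h): 450·exp(−0.03851·33) = 126.277 mg/L
Dose 6 (165 mg at t=55 h): 165·exp(−0.03851·22) = 70.723 mg/L
Dose 7 (495 mg at t=66 h): 495·exp(−0.03851·11) = 324.073 mg/L
C(77) = 8.764 + 24.017 + 13.832 + 7.349 + 126.277 + 70.723 + 324.073 = 575.034 mg/L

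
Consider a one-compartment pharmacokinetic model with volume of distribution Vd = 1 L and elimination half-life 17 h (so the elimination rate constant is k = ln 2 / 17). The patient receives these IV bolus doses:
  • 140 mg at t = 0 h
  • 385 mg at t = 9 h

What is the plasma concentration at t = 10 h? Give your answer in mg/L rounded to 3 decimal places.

k = ln 2 / 17 = 0.04077 per h
Dose 1 (140 mg at t=0 h): 140·exp(−0.04077·10) = 93.122 mg/L
Dose 2 (385 mg at t=9 h): 385·exp(−0.04077·1) = 369.618 mg/L
C(10) = 93.122 + 369.618 = 462.740 mg/L

462.740 mg/L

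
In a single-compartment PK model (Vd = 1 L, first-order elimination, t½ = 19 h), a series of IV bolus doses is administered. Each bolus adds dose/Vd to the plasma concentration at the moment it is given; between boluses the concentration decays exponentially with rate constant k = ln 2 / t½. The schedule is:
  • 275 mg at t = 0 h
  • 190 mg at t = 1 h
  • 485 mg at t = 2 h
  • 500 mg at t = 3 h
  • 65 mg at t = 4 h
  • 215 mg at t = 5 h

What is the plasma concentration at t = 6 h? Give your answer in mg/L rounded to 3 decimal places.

k = ln 2 / 19 = 0.03648 per h
Dose 1 (275 mg at t=0 h): 275·exp(−0.03648·6) = 220.938 mg/L
Dose 2 (190 mg at t=1 h): 190·exp(−0.03648·5) = 158.320 mg/L
Dose 3 (485 mg at t=2 h): 485·exp(−0.03648·4) = 419.148 mg/L
Dose 4 (500 mg at t=3 h): 500·exp(−0.03648·3) = 448.166 mg/L
Dose 5 (65 mg at t=4 h): 65·exp(−0.03648·2) = 60.426 mg/L
Dose 6 (215 mg at t=5 h): 215·exp(−0.03648·1) = 207.298 mg/L
C(6) = 220.938 + 158.320 + 419.148 + 448.166 + 60.426 + 207.298 = 1514.296 mg/L

1514.296 mg/L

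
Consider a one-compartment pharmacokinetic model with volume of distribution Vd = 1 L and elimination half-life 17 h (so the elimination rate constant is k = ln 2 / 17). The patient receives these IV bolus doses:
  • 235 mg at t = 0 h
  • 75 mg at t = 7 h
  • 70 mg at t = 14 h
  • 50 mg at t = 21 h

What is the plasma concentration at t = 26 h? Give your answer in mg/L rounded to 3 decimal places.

199.665 mg/L

k = ln 2 / 17 = 0.04077 per h
Dose 1 (235 mg at t=0 h): 235·exp(−0.04077·26) = 81.408 mg/L
Dose 2 (75 mg at t=7 h): 75·exp(−0.04077·19) = 34.563 mg/L
Dose 3 (70 mg at t=14 h): 70·exp(−0.04077·12) = 42.915 mg/L
Dose 4 (50 mg at t=21 h): 50·exp(−0.04077·5) = 40.779 mg/L
C(26) = 81.408 + 34.563 + 42.915 + 40.779 = 199.665 mg/L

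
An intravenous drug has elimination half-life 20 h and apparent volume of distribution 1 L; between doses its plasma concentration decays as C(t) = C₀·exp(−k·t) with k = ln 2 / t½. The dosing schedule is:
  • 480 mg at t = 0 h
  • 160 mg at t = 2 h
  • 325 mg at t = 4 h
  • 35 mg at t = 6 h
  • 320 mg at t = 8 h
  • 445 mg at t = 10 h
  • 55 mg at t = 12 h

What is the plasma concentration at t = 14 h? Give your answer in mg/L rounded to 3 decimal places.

1356.003 mg/L

k = ln 2 / 20 = 0.03466 per h
Dose 1 (480 mg at t=0 h): 480·exp(−0.03466·14) = 295.475 mg/L
Dose 2 (160 mg at t=2 h): 160·exp(−0.03466·12) = 105.561 mg/L
Dose 3 (325 mg at t=4 h): 325·exp(−0.03466·10) = 229.810 mg/L
Dose 4 (35 mg at t=6 h): 35·exp(−0.03466·8) = 26.525 mg/L
Dose 5 (320 mg at t=8 h): 320·exp(−0.03466·6) = 259.921 mg/L
Dose 6 (445 mg at t=10 h): 445·exp(−0.03466·4) = 387.395 mg/L
Dose 7 (55 mg at t=12 h): 55·exp(−0.03466·2) = 51.317 mg/L
C(14) = 295.475 + 105.561 + 229.810 + 26.525 + 259.921 + 387.395 + 51.317 = 1356.003 mg/L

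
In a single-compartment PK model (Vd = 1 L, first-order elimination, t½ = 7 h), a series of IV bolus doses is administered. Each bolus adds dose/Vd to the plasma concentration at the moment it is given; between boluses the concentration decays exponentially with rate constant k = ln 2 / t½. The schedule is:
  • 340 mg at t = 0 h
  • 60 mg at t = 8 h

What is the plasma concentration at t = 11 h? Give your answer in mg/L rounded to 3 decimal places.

k = ln 2 / 7 = 0.09902 per h
Dose 1 (340 mg at t=0 h): 340·exp(−0.09902·11) = 114.402 mg/L
Dose 2 (60 mg at t=8 h): 60·exp(−0.09902·3) = 44.580 mg/L
C(11) = 114.402 + 44.580 = 158.981 mg/L

158.981 mg/L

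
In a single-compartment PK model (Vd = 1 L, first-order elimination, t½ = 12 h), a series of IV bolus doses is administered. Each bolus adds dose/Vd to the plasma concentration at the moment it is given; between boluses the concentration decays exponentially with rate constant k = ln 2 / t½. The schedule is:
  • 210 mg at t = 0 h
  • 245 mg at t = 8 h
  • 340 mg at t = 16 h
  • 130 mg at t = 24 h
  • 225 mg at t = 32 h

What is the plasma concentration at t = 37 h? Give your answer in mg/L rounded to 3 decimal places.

401.656 mg/L

k = ln 2 / 12 = 0.05776 per h
Dose 1 (210 mg at t=0 h): 210·exp(−0.05776·37) = 24.777 mg/L
Dose 2 (245 mg at t=8 h): 245·exp(−0.05776·29) = 45.886 mg/L
Dose 3 (340 mg at t=16 h): 340·exp(−0.05776·21) = 101.083 mg/L
Dose 4 (130 mg at t=24 h): 130·exp(−0.05776·13) = 61.352 mg/L
Dose 5 (225 mg at t=32 h): 225·exp(−0.05776·5) = 168.560 mg/L
C(37) = 24.777 + 45.886 + 101.083 + 61.352 + 168.560 = 401.656 mg/L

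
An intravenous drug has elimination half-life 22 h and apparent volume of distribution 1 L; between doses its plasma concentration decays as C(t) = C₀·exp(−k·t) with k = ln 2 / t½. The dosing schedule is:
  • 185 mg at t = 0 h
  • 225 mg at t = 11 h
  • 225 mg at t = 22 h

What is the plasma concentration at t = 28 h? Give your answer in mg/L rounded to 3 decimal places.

394.506 mg/L

k = ln 2 / 22 = 0.03151 per h
Dose 1 (185 mg at t=0 h): 185·exp(−0.03151·28) = 76.567 mg/L
Dose 2 (225 mg at t=11 h): 225·exp(−0.03151·17) = 131.695 mg/L
Dose 3 (225 mg at t=22 h): 225·exp(−0.03151·6) = 186.244 mg/L
C(28) = 76.567 + 131.695 + 186.244 = 394.506 mg/L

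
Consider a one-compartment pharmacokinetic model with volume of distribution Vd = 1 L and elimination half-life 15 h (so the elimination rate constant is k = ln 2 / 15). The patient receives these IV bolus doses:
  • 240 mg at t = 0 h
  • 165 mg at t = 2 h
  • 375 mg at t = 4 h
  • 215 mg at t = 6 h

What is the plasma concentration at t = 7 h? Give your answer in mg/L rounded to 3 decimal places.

k = ln 2 / 15 = 0.04621 per h
Dose 1 (240 mg at t=0 h): 240·exp(−0.04621·7) = 173.672 mg/L
Dose 2 (165 mg at t=2 h): 165·exp(−0.04621·5) = 130.961 mg/L
Dose 3 (375 mg at t=4 h): 375·exp(−0.04621·3) = 326.456 mg/L
Dose 4 (215 mg at t=6 h): 215·exp(−0.04621·1) = 205.291 mg/L
C(7) = 173.672 + 130.961 + 326.456 + 205.291 = 836.380 mg/L

836.380 mg/L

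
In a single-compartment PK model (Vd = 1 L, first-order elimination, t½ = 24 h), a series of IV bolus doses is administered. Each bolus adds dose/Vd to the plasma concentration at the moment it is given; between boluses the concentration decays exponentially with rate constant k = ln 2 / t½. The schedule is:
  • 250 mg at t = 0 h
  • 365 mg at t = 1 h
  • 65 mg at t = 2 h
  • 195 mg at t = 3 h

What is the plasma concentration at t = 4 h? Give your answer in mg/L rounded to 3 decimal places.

k = ln 2 / 24 = 0.02888 per h
Dose 1 (250 mg at t=0 h): 250·exp(−0.02888·4) = 222.725 mg/L
Dose 2 (365 mg at t=1 h): 365·exp(−0.02888·3) = 334.706 mg/L
Dose 3 (65 mg at t=2 h): 65·exp(−0.02888·2) = 61.352 mg/L
Dose 4 (195 mg at t=3 h): 195·exp(−0.02888·1) = 189.449 mg/L
C(4) = 222.725 + 334.706 + 61.352 + 189.449 = 808.232 mg/L

808.232 mg/L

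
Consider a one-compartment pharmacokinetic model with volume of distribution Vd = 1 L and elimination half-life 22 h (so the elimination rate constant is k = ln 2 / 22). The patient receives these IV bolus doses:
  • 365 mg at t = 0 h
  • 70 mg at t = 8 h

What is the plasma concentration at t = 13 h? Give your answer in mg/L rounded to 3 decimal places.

302.130 mg/L

k = ln 2 / 22 = 0.03151 per h
Dose 1 (365 mg at t=0 h): 365·exp(−0.03151·13) = 242.332 mg/L
Dose 2 (70 mg at t=8 h): 70·exp(−0.03151·5) = 59.797 mg/L
C(13) = 242.332 + 59.797 = 302.130 mg/L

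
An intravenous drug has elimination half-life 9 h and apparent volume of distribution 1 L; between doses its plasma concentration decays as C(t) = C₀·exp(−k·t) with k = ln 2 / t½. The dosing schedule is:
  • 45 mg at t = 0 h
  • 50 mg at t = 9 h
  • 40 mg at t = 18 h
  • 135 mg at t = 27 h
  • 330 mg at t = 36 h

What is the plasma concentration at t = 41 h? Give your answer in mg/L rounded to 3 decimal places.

283.427 mg/L

k = ln 2 / 9 = 0.07702 per h
Dose 1 (45 mg at t=0 h): 45·exp(−0.07702·41) = 1.914 mg/L
Dose 2 (50 mg at t=9 h): 50·exp(−0.07702·32) = 4.252 mg/L
Dose 3 (40 mg at t=18 h): 40·exp(−0.07702·23) = 6.804 mg/L
Dose 4 (135 mg at t=27 h): 135·exp(−0.07702·14) = 45.927 mg/L
Dose 5 (330 mg at t=36 h): 330·exp(−0.07702·5) = 224.530 mg/L
C(41) = 1.914 + 4.252 + 6.804 + 45.927 + 224.530 = 283.427 mg/L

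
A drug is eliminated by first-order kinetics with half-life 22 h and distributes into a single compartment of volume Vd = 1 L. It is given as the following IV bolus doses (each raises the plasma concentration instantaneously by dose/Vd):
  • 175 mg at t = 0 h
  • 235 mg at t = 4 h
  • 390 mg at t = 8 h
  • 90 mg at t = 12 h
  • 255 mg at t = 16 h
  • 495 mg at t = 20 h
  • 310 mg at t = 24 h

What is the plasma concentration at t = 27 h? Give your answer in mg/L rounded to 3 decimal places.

k = ln 2 / 22 = 0.03151 per h
Dose 1 (175 mg at t=0 h): 175·exp(−0.03151·27) = 74.747 mg/L
Dose 2 (235 mg at t=4 h): 235·exp(−0.03151·23) = 113.856 mg/L
Dose 3 (390 mg at t=8 h): 390·exp(−0.03151·19) = 214.331 mg/L
Dose 4 (90 mg at t=12 h): 90·exp(−0.03151·15) = 56.104 mg/L
Dose 5 (255 mg at t=16 h): 255·exp(−0.03151·11) = 180.312 mg/L
Dose 6 (495 mg at t=20 h): 495·exp(−0.03151·7) = 397.030 mg/L
Dose 7 (310 mg at t=24 h): 310·exp(−0.03151·3) = 282.041 mg/L
C(27) = 74.747 + 113.856 + 214.331 + 56.104 + 180.312 + 397.030 + 282.041 = 1318.420 mg/L

1318.420 mg/L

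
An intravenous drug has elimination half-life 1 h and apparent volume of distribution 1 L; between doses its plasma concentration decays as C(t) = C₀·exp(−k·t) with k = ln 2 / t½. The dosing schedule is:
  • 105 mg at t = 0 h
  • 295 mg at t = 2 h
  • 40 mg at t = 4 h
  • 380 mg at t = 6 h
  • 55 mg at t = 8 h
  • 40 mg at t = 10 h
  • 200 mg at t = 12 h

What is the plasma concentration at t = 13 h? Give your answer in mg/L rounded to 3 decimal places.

109.922 mg/L

k = ln 2 / 1 = 0.69315 per h
Dose 1 (105 mg at t=0 h): 105·exp(−0.69315·13) = 0.013 mg/L
Dose 2 (295 mg at t=2 h): 295·exp(−0.69315·11) = 0.144 mg/L
Dose 3 (40 mg at t=4 h): 40·exp(−0.69315·9) = 0.078 mg/L
Dose 4 (380 mg at t=6 h): 380·exp(−0.69315·7) = 2.969 mg/L
Dose 5 (55 mg at t=8 h): 55·exp(−0.69315·5) = 1.719 mg/L
Dose 6 (40 mg at t=10 h): 40·exp(−0.69315·3) = 5.000 mg/L
Dose 7 (200 mg at t=12 h): 200·exp(−0.69315·1) = 100.000 mg/L
C(13) = 0.013 + 0.144 + 0.078 + 2.969 + 1.719 + 5.000 + 100.000 = 109.922 mg/L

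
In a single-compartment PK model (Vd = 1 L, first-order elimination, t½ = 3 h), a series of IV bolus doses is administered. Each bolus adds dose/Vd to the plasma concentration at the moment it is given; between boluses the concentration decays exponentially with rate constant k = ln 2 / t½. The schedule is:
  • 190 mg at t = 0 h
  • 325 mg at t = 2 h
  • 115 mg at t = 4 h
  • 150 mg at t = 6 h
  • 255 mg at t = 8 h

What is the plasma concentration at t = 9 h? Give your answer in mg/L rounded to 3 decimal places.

401.855 mg/L

k = ln 2 / 3 = 0.23105 per h
Dose 1 (190 mg at t=0 h): 190·exp(−0.23105·9) = 23.750 mg/L
Dose 2 (325 mg at t=2 h): 325·exp(−0.23105·7) = 64.488 mg/L
Dose 3 (115 mg at t=4 h): 115·exp(−0.23105·5) = 36.223 mg/L
Dose 4 (150 mg at t=6 h): 150·exp(−0.23105·3) = 75.000 mg/L
Dose 5 (255 mg at t=8 h): 255·exp(−0.23105·1) = 202.394 mg/L
C(9) = 23.750 + 64.488 + 36.223 + 75.000 + 202.394 = 401.855 mg/L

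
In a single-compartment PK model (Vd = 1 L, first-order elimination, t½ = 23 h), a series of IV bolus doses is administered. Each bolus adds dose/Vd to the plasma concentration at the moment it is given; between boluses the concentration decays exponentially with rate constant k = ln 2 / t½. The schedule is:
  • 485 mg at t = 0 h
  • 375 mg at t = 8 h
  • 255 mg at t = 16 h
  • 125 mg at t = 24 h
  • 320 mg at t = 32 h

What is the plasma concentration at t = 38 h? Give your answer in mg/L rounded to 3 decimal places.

786.589 mg/L

k = ln 2 / 23 = 0.03014 per h
Dose 1 (485 mg at t=0 h): 485·exp(−0.03014·38) = 154.308 mg/L
Dose 2 (375 mg at t=8 h): 375·exp(−0.03014·30) = 151.839 mg/L
Dose 3 (255 mg at t=16 h): 255·exp(−0.03014·22) = 131.401 mg/L
Dose 4 (125 mg at t=24 h): 125·exp(−0.03014·14) = 81.974 mg/L
Dose 5 (320 mg at t=32 h): 320·exp(−0.03014·6) = 267.067 mg/L
C(38) = 154.308 + 151.839 + 131.401 + 81.974 + 267.067 = 786.589 mg/L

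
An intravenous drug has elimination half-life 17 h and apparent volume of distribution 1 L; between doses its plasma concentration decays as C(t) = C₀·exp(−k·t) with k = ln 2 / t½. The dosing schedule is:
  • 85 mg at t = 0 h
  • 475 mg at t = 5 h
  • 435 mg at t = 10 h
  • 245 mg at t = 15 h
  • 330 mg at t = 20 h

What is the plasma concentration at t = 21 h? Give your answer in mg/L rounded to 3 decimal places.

k = ln 2 / 17 = 0.04077 per h
Dose 1 (85 mg at t=0 h): 85·exp(−0.04077·21) = 36.104 mg/L
Dose 2 (475 mg at t=5 h): 475·exp(−0.04077·16) = 247.384 mg/L
Dose 3 (435 mg at t=10 h): 435·exp(−0.04077·11) = 277.783 mg/L
Dose 4 (245 mg at t=15 h): 245·exp(−0.04077·6) = 191.832 mg/L
Dose 5 (330 mg at t=20 h): 330·exp(−0.04077·1) = 316.815 mg/L
C(21) = 36.104 + 247.384 + 277.783 + 191.832 + 316.815 = 1069.918 mg/L

1069.918 mg/L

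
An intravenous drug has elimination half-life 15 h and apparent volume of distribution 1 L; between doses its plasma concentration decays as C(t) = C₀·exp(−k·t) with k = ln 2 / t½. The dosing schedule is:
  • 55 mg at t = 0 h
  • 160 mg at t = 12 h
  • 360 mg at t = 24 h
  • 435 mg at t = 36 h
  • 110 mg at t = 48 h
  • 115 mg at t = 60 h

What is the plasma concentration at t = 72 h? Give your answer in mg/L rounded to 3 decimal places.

235.903 mg/L

k = ln 2 / 15 = 0.04621 per h
Dose 1 (55 mg at t=0 h): 55·exp(−0.04621·72) = 1.974 mg/L
Dose 2 (160 mg at t=12 h): 160·exp(−0.04621·60) = 10.000 mg/L
Dose 3 (360 mg at t=24 h): 360·exp(−0.04621·48) = 39.175 mg/L
Dose 4 (435 mg at t=36 h): 435·exp(−0.04621·36) = 82.417 mg/L
Dose 5 (110 mg at t=48 h): 110·exp(−0.04621·24) = 36.286 mg/L
Dose 6 (115 mg at t=60 h): 115·exp(−0.04621·12) = 66.050 mg/L
C(72) = 1.974 + 10.000 + 39.175 + 82.417 + 36.286 + 66.050 = 235.903 mg/L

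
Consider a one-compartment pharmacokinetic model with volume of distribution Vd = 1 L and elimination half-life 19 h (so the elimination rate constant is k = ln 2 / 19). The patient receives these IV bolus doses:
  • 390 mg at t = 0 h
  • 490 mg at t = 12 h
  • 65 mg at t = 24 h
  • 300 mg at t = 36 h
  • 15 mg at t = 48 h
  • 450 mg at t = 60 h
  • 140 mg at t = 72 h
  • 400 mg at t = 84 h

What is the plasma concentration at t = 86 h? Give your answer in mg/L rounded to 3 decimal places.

k = ln 2 / 19 = 0.03648 per h
Dose 1 (390 mg at t=0 h): 390·exp(−0.03648·86) = 16.924 mg/L
Dose 2 (490 mg at t=12 h): 490·exp(−0.03648·74) = 32.943 mg/L
Dose 3 (65 mg at t=24 h): 65·exp(−0.03648·62) = 6.770 mg/L
Dose 4 (300 mg at t=36 h): 300·exp(−0.03648·50) = 48.410 mg/L
Dose 5 (15 mg at t=48 h): 15·exp(−0.03648·38) = 3.750 mg/L
Dose 6 (450 mg at t=60 h): 450·exp(−0.03648·26) = 174.292 mg/L
Dose 7 (140 mg at t=72 h): 140·exp(−0.03648·14) = 84.007 mg/L
Dose 8 (400 mg at t=84 h): 400·exp(−0.03648·2) = 371.854 mg/L
C(86) = 16.924 + 32.943 + 6.770 + 48.410 + 3.750 + 174.292 + 84.007 + 371.854 = 738.951 mg/L

738.951 mg/L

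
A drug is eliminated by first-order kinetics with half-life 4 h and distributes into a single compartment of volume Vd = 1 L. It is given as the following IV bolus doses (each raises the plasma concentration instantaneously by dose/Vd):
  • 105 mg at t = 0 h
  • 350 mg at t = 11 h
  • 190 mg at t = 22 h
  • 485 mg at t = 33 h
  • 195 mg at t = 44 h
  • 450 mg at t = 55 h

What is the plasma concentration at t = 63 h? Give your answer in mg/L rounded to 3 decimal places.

k = ln 2 / 4 = 0.17329 per h
Dose 1 (105 mg at t=0 h): 105·exp(−0.17329·63) = 0.002 mg/L
Dose 2 (350 mg at t=11 h): 350·exp(−0.17329·52) = 0.043 mg/L
Dose 3 (190 mg at t=22 h): 190·exp(−0.17329·41) = 0.156 mg/L
Dose 4 (485 mg at t=33 h): 485·exp(−0.17329·30) = 2.679 mg/L
Dose 5 (195 mg at t=44 h): 195·exp(−0.17329·19) = 7.247 mg/L
Dose 6 (450 mg at t=55 h): 450·exp(−0.17329·8) = 112.500 mg/L
C(63) = 0.002 + 0.043 + 0.156 + 2.679 + 7.247 + 112.500 = 122.627 mg/L

122.627 mg/L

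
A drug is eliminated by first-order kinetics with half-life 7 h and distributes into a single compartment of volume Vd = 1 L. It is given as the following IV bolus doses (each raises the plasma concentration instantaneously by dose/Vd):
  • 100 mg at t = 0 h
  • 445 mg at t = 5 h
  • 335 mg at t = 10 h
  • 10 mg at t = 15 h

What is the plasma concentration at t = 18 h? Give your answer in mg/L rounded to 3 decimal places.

k = ln 2 / 7 = 0.09902 per h
Dose 1 (100 mg at t=0 h): 100·exp(−0.09902·18) = 16.824 mg/L
Dose 2 (445 mg at t=5 h): 445·exp(−0.09902·13) = 122.830 mg/L
Dose 3 (335 mg at t=10 h): 335·exp(−0.09902·8) = 151.709 mg/L
Dose 4 (10 mg at t=15 h): 10·exp(−0.09902·3) = 7.430 mg/L
C(18) = 16.824 + 122.830 + 151.709 + 7.430 = 298.792 mg/L

298.792 mg/L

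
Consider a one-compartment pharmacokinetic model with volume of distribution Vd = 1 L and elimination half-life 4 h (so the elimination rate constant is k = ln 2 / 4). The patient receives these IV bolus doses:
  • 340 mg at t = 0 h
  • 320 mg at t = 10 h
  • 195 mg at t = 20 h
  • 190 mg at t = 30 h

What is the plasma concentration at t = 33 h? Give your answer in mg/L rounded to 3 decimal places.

140.534 mg/L

k = ln 2 / 4 = 0.17329 per h
Dose 1 (340 mg at t=0 h): 340·exp(−0.17329·33) = 1.117 mg/L
Dose 2 (320 mg at t=10 h): 320·exp(−0.17329·23) = 5.946 mg/L
Dose 3 (195 mg at t=20 h): 195·exp(−0.17329·13) = 20.497 mg/L
Dose 4 (190 mg at t=30 h): 190·exp(−0.17329·3) = 112.975 mg/L
C(33) = 1.117 + 5.946 + 20.497 + 112.975 = 140.534 mg/L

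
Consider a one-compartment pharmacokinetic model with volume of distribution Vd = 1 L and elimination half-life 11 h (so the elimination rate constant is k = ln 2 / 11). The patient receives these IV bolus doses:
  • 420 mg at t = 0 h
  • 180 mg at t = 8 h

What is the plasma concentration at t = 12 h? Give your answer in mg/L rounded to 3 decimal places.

337.072 mg/L

k = ln 2 / 11 = 0.06301 per h
Dose 1 (420 mg at t=0 h): 420·exp(−0.06301·12) = 197.175 mg/L
Dose 2 (180 mg at t=8 h): 180·exp(−0.06301·4) = 139.897 mg/L
C(12) = 197.175 + 139.897 = 337.072 mg/L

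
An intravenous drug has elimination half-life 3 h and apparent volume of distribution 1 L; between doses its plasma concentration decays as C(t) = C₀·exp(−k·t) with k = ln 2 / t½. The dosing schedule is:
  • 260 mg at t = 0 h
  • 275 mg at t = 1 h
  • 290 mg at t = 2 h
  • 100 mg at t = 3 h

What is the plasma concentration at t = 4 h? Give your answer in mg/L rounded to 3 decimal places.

502.740 mg/L

k = ln 2 / 3 = 0.23105 per h
Dose 1 (260 mg at t=0 h): 260·exp(−0.23105·4) = 103.181 mg/L
Dose 2 (275 mg at t=1 h): 275·exp(−0.23105·3) = 137.500 mg/L
Dose 3 (290 mg at t=2 h): 290·exp(−0.23105·2) = 182.689 mg/L
Dose 4 (100 mg at t=3 h): 100·exp(−0.23105·1) = 79.370 mg/L
C(4) = 103.181 + 137.500 + 182.689 + 79.370 = 502.740 mg/L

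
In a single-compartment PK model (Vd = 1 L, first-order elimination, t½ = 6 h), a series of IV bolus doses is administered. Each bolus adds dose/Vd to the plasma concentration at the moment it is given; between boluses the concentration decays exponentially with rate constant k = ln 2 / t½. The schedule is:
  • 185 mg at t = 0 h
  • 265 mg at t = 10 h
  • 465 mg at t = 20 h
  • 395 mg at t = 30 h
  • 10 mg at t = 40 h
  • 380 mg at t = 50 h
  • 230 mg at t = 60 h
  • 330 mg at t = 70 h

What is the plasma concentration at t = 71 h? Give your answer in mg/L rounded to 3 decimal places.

k = ln 2 / 6 = 0.11552 per h
Dose 1 (185 mg at t=0 h): 185·exp(−0.11552·71) = 0.051 mg/L
Dose 2 (265 mg at t=10 h): 265·exp(−0.11552·61) = 0.231 mg/L
Dose 3 (465 mg at t=20 h): 465·exp(−0.11552·51) = 1.284 mg/L
Dose 4 (395 mg at t=30 h): 395·exp(−0.11552·41) = 3.464 mg/L
Dose 5 (10 mg at t=40 h): 10·exp(−0.11552·31) = 0.278 mg/L
Dose 6 (380 mg at t=50 h): 380·exp(−0.11552·21) = 33.588 mg/L
Dose 7 (230 mg at t=60 h): 230·exp(−0.11552·11) = 64.542 mg/L
Dose 8 (330 mg at t=70 h): 330·exp(−0.11552·1) = 293.997 mg/L
C(71) = 0.051 + 0.231 + 1.284 + 3.464 + 0.278 + 33.588 + 64.542 + 293.997 = 397.434 mg/L

397.434 mg/L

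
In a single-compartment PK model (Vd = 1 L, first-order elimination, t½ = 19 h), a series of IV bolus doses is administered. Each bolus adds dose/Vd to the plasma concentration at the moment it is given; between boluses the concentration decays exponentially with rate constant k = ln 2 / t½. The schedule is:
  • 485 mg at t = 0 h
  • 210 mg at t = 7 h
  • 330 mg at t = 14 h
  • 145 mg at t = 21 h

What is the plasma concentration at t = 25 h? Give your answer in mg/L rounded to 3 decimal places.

k = ln 2 / 19 = 0.03648 per h
Dose 1 (485 mg at t=0 h): 485·exp(−0.03648·25) = 194.827 mg/L
Dose 2 (210 mg at t=7 h): 210·exp(−0.03648·18) = 108.901 mg/L
Dose 3 (330 mg at t=14 h): 330·exp(−0.03648·11) = 220.919 mg/L
Dose 4 (145 mg at t=21 h): 145·exp(−0.03648·4) = 125.312 mg/L
C(25) = 194.827 + 108.901 + 220.919 + 125.312 = 649.960 mg/L

649.960 mg/L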